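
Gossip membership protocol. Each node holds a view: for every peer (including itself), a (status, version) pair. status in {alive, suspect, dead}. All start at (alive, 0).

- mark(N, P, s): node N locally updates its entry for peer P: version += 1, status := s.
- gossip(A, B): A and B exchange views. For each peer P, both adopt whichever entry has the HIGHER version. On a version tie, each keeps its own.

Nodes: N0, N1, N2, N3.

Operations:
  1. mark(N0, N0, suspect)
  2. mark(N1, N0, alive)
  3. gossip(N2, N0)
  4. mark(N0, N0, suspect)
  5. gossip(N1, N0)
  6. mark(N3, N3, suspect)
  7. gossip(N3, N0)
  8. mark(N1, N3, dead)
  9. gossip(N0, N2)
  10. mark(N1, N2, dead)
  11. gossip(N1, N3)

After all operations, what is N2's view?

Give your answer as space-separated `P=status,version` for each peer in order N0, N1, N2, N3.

Op 1: N0 marks N0=suspect -> (suspect,v1)
Op 2: N1 marks N0=alive -> (alive,v1)
Op 3: gossip N2<->N0 -> N2.N0=(suspect,v1) N2.N1=(alive,v0) N2.N2=(alive,v0) N2.N3=(alive,v0) | N0.N0=(suspect,v1) N0.N1=(alive,v0) N0.N2=(alive,v0) N0.N3=(alive,v0)
Op 4: N0 marks N0=suspect -> (suspect,v2)
Op 5: gossip N1<->N0 -> N1.N0=(suspect,v2) N1.N1=(alive,v0) N1.N2=(alive,v0) N1.N3=(alive,v0) | N0.N0=(suspect,v2) N0.N1=(alive,v0) N0.N2=(alive,v0) N0.N3=(alive,v0)
Op 6: N3 marks N3=suspect -> (suspect,v1)
Op 7: gossip N3<->N0 -> N3.N0=(suspect,v2) N3.N1=(alive,v0) N3.N2=(alive,v0) N3.N3=(suspect,v1) | N0.N0=(suspect,v2) N0.N1=(alive,v0) N0.N2=(alive,v0) N0.N3=(suspect,v1)
Op 8: N1 marks N3=dead -> (dead,v1)
Op 9: gossip N0<->N2 -> N0.N0=(suspect,v2) N0.N1=(alive,v0) N0.N2=(alive,v0) N0.N3=(suspect,v1) | N2.N0=(suspect,v2) N2.N1=(alive,v0) N2.N2=(alive,v0) N2.N3=(suspect,v1)
Op 10: N1 marks N2=dead -> (dead,v1)
Op 11: gossip N1<->N3 -> N1.N0=(suspect,v2) N1.N1=(alive,v0) N1.N2=(dead,v1) N1.N3=(dead,v1) | N3.N0=(suspect,v2) N3.N1=(alive,v0) N3.N2=(dead,v1) N3.N3=(suspect,v1)

Answer: N0=suspect,2 N1=alive,0 N2=alive,0 N3=suspect,1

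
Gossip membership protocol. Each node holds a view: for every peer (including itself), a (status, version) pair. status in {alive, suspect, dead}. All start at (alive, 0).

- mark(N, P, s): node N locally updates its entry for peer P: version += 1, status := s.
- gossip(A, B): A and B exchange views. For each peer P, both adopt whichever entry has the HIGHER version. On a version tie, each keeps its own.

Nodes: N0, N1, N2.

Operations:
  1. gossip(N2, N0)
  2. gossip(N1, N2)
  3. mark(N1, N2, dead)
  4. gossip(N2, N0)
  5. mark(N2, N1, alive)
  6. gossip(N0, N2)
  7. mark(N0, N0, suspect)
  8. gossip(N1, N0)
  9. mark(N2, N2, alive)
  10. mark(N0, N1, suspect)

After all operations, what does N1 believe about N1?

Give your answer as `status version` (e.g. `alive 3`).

Answer: alive 1

Derivation:
Op 1: gossip N2<->N0 -> N2.N0=(alive,v0) N2.N1=(alive,v0) N2.N2=(alive,v0) | N0.N0=(alive,v0) N0.N1=(alive,v0) N0.N2=(alive,v0)
Op 2: gossip N1<->N2 -> N1.N0=(alive,v0) N1.N1=(alive,v0) N1.N2=(alive,v0) | N2.N0=(alive,v0) N2.N1=(alive,v0) N2.N2=(alive,v0)
Op 3: N1 marks N2=dead -> (dead,v1)
Op 4: gossip N2<->N0 -> N2.N0=(alive,v0) N2.N1=(alive,v0) N2.N2=(alive,v0) | N0.N0=(alive,v0) N0.N1=(alive,v0) N0.N2=(alive,v0)
Op 5: N2 marks N1=alive -> (alive,v1)
Op 6: gossip N0<->N2 -> N0.N0=(alive,v0) N0.N1=(alive,v1) N0.N2=(alive,v0) | N2.N0=(alive,v0) N2.N1=(alive,v1) N2.N2=(alive,v0)
Op 7: N0 marks N0=suspect -> (suspect,v1)
Op 8: gossip N1<->N0 -> N1.N0=(suspect,v1) N1.N1=(alive,v1) N1.N2=(dead,v1) | N0.N0=(suspect,v1) N0.N1=(alive,v1) N0.N2=(dead,v1)
Op 9: N2 marks N2=alive -> (alive,v1)
Op 10: N0 marks N1=suspect -> (suspect,v2)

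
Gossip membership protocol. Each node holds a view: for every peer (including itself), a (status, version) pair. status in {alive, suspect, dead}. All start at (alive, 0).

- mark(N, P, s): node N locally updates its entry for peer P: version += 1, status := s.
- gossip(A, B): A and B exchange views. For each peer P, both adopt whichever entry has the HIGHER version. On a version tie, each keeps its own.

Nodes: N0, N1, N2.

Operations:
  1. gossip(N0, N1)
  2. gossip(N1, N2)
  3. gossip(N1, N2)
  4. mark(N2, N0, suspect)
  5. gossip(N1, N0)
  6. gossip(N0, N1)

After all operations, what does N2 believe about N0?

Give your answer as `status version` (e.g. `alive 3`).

Op 1: gossip N0<->N1 -> N0.N0=(alive,v0) N0.N1=(alive,v0) N0.N2=(alive,v0) | N1.N0=(alive,v0) N1.N1=(alive,v0) N1.N2=(alive,v0)
Op 2: gossip N1<->N2 -> N1.N0=(alive,v0) N1.N1=(alive,v0) N1.N2=(alive,v0) | N2.N0=(alive,v0) N2.N1=(alive,v0) N2.N2=(alive,v0)
Op 3: gossip N1<->N2 -> N1.N0=(alive,v0) N1.N1=(alive,v0) N1.N2=(alive,v0) | N2.N0=(alive,v0) N2.N1=(alive,v0) N2.N2=(alive,v0)
Op 4: N2 marks N0=suspect -> (suspect,v1)
Op 5: gossip N1<->N0 -> N1.N0=(alive,v0) N1.N1=(alive,v0) N1.N2=(alive,v0) | N0.N0=(alive,v0) N0.N1=(alive,v0) N0.N2=(alive,v0)
Op 6: gossip N0<->N1 -> N0.N0=(alive,v0) N0.N1=(alive,v0) N0.N2=(alive,v0) | N1.N0=(alive,v0) N1.N1=(alive,v0) N1.N2=(alive,v0)

Answer: suspect 1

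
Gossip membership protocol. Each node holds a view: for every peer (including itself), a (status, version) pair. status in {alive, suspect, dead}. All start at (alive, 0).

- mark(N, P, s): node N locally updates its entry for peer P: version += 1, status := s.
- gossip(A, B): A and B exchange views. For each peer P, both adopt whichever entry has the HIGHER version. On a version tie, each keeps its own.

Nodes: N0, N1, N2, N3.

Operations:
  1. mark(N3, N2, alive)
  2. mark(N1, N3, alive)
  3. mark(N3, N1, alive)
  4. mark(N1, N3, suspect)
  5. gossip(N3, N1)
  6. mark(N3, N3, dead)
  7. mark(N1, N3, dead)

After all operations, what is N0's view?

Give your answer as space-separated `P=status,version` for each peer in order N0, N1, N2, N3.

Answer: N0=alive,0 N1=alive,0 N2=alive,0 N3=alive,0

Derivation:
Op 1: N3 marks N2=alive -> (alive,v1)
Op 2: N1 marks N3=alive -> (alive,v1)
Op 3: N3 marks N1=alive -> (alive,v1)
Op 4: N1 marks N3=suspect -> (suspect,v2)
Op 5: gossip N3<->N1 -> N3.N0=(alive,v0) N3.N1=(alive,v1) N3.N2=(alive,v1) N3.N3=(suspect,v2) | N1.N0=(alive,v0) N1.N1=(alive,v1) N1.N2=(alive,v1) N1.N3=(suspect,v2)
Op 6: N3 marks N3=dead -> (dead,v3)
Op 7: N1 marks N3=dead -> (dead,v3)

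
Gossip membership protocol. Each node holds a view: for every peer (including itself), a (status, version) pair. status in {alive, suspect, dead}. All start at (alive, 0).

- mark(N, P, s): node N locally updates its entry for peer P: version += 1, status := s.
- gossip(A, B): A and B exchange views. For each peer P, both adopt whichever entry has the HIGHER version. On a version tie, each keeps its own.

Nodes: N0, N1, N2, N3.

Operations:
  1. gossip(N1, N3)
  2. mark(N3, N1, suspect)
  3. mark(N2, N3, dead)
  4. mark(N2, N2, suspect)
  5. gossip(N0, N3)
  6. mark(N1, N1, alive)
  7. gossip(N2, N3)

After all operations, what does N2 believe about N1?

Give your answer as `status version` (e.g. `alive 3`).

Answer: suspect 1

Derivation:
Op 1: gossip N1<->N3 -> N1.N0=(alive,v0) N1.N1=(alive,v0) N1.N2=(alive,v0) N1.N3=(alive,v0) | N3.N0=(alive,v0) N3.N1=(alive,v0) N3.N2=(alive,v0) N3.N3=(alive,v0)
Op 2: N3 marks N1=suspect -> (suspect,v1)
Op 3: N2 marks N3=dead -> (dead,v1)
Op 4: N2 marks N2=suspect -> (suspect,v1)
Op 5: gossip N0<->N3 -> N0.N0=(alive,v0) N0.N1=(suspect,v1) N0.N2=(alive,v0) N0.N3=(alive,v0) | N3.N0=(alive,v0) N3.N1=(suspect,v1) N3.N2=(alive,v0) N3.N3=(alive,v0)
Op 6: N1 marks N1=alive -> (alive,v1)
Op 7: gossip N2<->N3 -> N2.N0=(alive,v0) N2.N1=(suspect,v1) N2.N2=(suspect,v1) N2.N3=(dead,v1) | N3.N0=(alive,v0) N3.N1=(suspect,v1) N3.N2=(suspect,v1) N3.N3=(dead,v1)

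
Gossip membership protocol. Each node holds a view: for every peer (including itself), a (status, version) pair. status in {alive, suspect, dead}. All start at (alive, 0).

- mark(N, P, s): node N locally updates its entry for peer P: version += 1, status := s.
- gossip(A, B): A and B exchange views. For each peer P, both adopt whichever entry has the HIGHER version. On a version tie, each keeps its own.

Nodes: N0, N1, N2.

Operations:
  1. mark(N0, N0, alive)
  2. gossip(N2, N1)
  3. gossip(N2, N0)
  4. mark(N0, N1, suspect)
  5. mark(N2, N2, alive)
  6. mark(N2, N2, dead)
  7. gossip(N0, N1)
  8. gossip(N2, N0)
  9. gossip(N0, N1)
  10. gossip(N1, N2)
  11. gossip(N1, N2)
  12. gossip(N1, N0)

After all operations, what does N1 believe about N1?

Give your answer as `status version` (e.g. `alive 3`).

Op 1: N0 marks N0=alive -> (alive,v1)
Op 2: gossip N2<->N1 -> N2.N0=(alive,v0) N2.N1=(alive,v0) N2.N2=(alive,v0) | N1.N0=(alive,v0) N1.N1=(alive,v0) N1.N2=(alive,v0)
Op 3: gossip N2<->N0 -> N2.N0=(alive,v1) N2.N1=(alive,v0) N2.N2=(alive,v0) | N0.N0=(alive,v1) N0.N1=(alive,v0) N0.N2=(alive,v0)
Op 4: N0 marks N1=suspect -> (suspect,v1)
Op 5: N2 marks N2=alive -> (alive,v1)
Op 6: N2 marks N2=dead -> (dead,v2)
Op 7: gossip N0<->N1 -> N0.N0=(alive,v1) N0.N1=(suspect,v1) N0.N2=(alive,v0) | N1.N0=(alive,v1) N1.N1=(suspect,v1) N1.N2=(alive,v0)
Op 8: gossip N2<->N0 -> N2.N0=(alive,v1) N2.N1=(suspect,v1) N2.N2=(dead,v2) | N0.N0=(alive,v1) N0.N1=(suspect,v1) N0.N2=(dead,v2)
Op 9: gossip N0<->N1 -> N0.N0=(alive,v1) N0.N1=(suspect,v1) N0.N2=(dead,v2) | N1.N0=(alive,v1) N1.N1=(suspect,v1) N1.N2=(dead,v2)
Op 10: gossip N1<->N2 -> N1.N0=(alive,v1) N1.N1=(suspect,v1) N1.N2=(dead,v2) | N2.N0=(alive,v1) N2.N1=(suspect,v1) N2.N2=(dead,v2)
Op 11: gossip N1<->N2 -> N1.N0=(alive,v1) N1.N1=(suspect,v1) N1.N2=(dead,v2) | N2.N0=(alive,v1) N2.N1=(suspect,v1) N2.N2=(dead,v2)
Op 12: gossip N1<->N0 -> N1.N0=(alive,v1) N1.N1=(suspect,v1) N1.N2=(dead,v2) | N0.N0=(alive,v1) N0.N1=(suspect,v1) N0.N2=(dead,v2)

Answer: suspect 1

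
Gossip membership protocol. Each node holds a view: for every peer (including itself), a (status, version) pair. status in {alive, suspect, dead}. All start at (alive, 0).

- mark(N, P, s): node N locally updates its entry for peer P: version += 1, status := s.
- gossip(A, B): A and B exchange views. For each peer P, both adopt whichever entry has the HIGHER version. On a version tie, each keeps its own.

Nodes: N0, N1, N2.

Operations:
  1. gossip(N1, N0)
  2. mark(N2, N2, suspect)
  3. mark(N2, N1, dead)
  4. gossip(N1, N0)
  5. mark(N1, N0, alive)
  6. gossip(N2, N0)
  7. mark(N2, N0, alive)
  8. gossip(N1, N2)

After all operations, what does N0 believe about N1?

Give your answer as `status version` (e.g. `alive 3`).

Answer: dead 1

Derivation:
Op 1: gossip N1<->N0 -> N1.N0=(alive,v0) N1.N1=(alive,v0) N1.N2=(alive,v0) | N0.N0=(alive,v0) N0.N1=(alive,v0) N0.N2=(alive,v0)
Op 2: N2 marks N2=suspect -> (suspect,v1)
Op 3: N2 marks N1=dead -> (dead,v1)
Op 4: gossip N1<->N0 -> N1.N0=(alive,v0) N1.N1=(alive,v0) N1.N2=(alive,v0) | N0.N0=(alive,v0) N0.N1=(alive,v0) N0.N2=(alive,v0)
Op 5: N1 marks N0=alive -> (alive,v1)
Op 6: gossip N2<->N0 -> N2.N0=(alive,v0) N2.N1=(dead,v1) N2.N2=(suspect,v1) | N0.N0=(alive,v0) N0.N1=(dead,v1) N0.N2=(suspect,v1)
Op 7: N2 marks N0=alive -> (alive,v1)
Op 8: gossip N1<->N2 -> N1.N0=(alive,v1) N1.N1=(dead,v1) N1.N2=(suspect,v1) | N2.N0=(alive,v1) N2.N1=(dead,v1) N2.N2=(suspect,v1)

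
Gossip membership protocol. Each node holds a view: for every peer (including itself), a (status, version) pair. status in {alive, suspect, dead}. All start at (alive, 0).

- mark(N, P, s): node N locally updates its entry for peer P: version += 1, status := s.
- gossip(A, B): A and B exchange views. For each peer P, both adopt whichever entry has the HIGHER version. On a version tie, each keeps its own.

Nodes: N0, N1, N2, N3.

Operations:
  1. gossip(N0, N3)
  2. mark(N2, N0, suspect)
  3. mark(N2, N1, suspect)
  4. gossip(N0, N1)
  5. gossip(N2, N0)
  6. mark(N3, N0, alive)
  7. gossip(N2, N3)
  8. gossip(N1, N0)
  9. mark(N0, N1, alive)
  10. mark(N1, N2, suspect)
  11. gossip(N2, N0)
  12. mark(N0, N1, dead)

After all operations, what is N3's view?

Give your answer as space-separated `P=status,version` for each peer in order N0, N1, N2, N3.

Answer: N0=alive,1 N1=suspect,1 N2=alive,0 N3=alive,0

Derivation:
Op 1: gossip N0<->N3 -> N0.N0=(alive,v0) N0.N1=(alive,v0) N0.N2=(alive,v0) N0.N3=(alive,v0) | N3.N0=(alive,v0) N3.N1=(alive,v0) N3.N2=(alive,v0) N3.N3=(alive,v0)
Op 2: N2 marks N0=suspect -> (suspect,v1)
Op 3: N2 marks N1=suspect -> (suspect,v1)
Op 4: gossip N0<->N1 -> N0.N0=(alive,v0) N0.N1=(alive,v0) N0.N2=(alive,v0) N0.N3=(alive,v0) | N1.N0=(alive,v0) N1.N1=(alive,v0) N1.N2=(alive,v0) N1.N3=(alive,v0)
Op 5: gossip N2<->N0 -> N2.N0=(suspect,v1) N2.N1=(suspect,v1) N2.N2=(alive,v0) N2.N3=(alive,v0) | N0.N0=(suspect,v1) N0.N1=(suspect,v1) N0.N2=(alive,v0) N0.N3=(alive,v0)
Op 6: N3 marks N0=alive -> (alive,v1)
Op 7: gossip N2<->N3 -> N2.N0=(suspect,v1) N2.N1=(suspect,v1) N2.N2=(alive,v0) N2.N3=(alive,v0) | N3.N0=(alive,v1) N3.N1=(suspect,v1) N3.N2=(alive,v0) N3.N3=(alive,v0)
Op 8: gossip N1<->N0 -> N1.N0=(suspect,v1) N1.N1=(suspect,v1) N1.N2=(alive,v0) N1.N3=(alive,v0) | N0.N0=(suspect,v1) N0.N1=(suspect,v1) N0.N2=(alive,v0) N0.N3=(alive,v0)
Op 9: N0 marks N1=alive -> (alive,v2)
Op 10: N1 marks N2=suspect -> (suspect,v1)
Op 11: gossip N2<->N0 -> N2.N0=(suspect,v1) N2.N1=(alive,v2) N2.N2=(alive,v0) N2.N3=(alive,v0) | N0.N0=(suspect,v1) N0.N1=(alive,v2) N0.N2=(alive,v0) N0.N3=(alive,v0)
Op 12: N0 marks N1=dead -> (dead,v3)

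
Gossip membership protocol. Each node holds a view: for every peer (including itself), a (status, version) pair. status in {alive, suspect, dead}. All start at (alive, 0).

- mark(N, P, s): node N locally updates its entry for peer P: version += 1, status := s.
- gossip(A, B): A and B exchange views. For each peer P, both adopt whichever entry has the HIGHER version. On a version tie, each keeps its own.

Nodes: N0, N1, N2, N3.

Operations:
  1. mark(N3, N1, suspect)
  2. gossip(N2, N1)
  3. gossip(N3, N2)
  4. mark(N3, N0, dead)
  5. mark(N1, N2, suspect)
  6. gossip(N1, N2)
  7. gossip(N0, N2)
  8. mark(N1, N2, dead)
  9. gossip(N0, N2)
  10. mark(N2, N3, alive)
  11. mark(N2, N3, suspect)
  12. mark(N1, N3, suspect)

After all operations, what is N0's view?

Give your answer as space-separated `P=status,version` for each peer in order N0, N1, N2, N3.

Op 1: N3 marks N1=suspect -> (suspect,v1)
Op 2: gossip N2<->N1 -> N2.N0=(alive,v0) N2.N1=(alive,v0) N2.N2=(alive,v0) N2.N3=(alive,v0) | N1.N0=(alive,v0) N1.N1=(alive,v0) N1.N2=(alive,v0) N1.N3=(alive,v0)
Op 3: gossip N3<->N2 -> N3.N0=(alive,v0) N3.N1=(suspect,v1) N3.N2=(alive,v0) N3.N3=(alive,v0) | N2.N0=(alive,v0) N2.N1=(suspect,v1) N2.N2=(alive,v0) N2.N3=(alive,v0)
Op 4: N3 marks N0=dead -> (dead,v1)
Op 5: N1 marks N2=suspect -> (suspect,v1)
Op 6: gossip N1<->N2 -> N1.N0=(alive,v0) N1.N1=(suspect,v1) N1.N2=(suspect,v1) N1.N3=(alive,v0) | N2.N0=(alive,v0) N2.N1=(suspect,v1) N2.N2=(suspect,v1) N2.N3=(alive,v0)
Op 7: gossip N0<->N2 -> N0.N0=(alive,v0) N0.N1=(suspect,v1) N0.N2=(suspect,v1) N0.N3=(alive,v0) | N2.N0=(alive,v0) N2.N1=(suspect,v1) N2.N2=(suspect,v1) N2.N3=(alive,v0)
Op 8: N1 marks N2=dead -> (dead,v2)
Op 9: gossip N0<->N2 -> N0.N0=(alive,v0) N0.N1=(suspect,v1) N0.N2=(suspect,v1) N0.N3=(alive,v0) | N2.N0=(alive,v0) N2.N1=(suspect,v1) N2.N2=(suspect,v1) N2.N3=(alive,v0)
Op 10: N2 marks N3=alive -> (alive,v1)
Op 11: N2 marks N3=suspect -> (suspect,v2)
Op 12: N1 marks N3=suspect -> (suspect,v1)

Answer: N0=alive,0 N1=suspect,1 N2=suspect,1 N3=alive,0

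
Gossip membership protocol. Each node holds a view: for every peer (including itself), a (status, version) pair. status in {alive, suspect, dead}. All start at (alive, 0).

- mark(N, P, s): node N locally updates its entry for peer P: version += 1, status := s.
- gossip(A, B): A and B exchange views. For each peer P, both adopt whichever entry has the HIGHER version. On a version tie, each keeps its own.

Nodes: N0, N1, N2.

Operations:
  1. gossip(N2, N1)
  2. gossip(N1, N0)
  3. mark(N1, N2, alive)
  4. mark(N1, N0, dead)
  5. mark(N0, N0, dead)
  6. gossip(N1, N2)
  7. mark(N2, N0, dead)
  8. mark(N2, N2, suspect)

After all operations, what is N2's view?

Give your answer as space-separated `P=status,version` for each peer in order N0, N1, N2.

Op 1: gossip N2<->N1 -> N2.N0=(alive,v0) N2.N1=(alive,v0) N2.N2=(alive,v0) | N1.N0=(alive,v0) N1.N1=(alive,v0) N1.N2=(alive,v0)
Op 2: gossip N1<->N0 -> N1.N0=(alive,v0) N1.N1=(alive,v0) N1.N2=(alive,v0) | N0.N0=(alive,v0) N0.N1=(alive,v0) N0.N2=(alive,v0)
Op 3: N1 marks N2=alive -> (alive,v1)
Op 4: N1 marks N0=dead -> (dead,v1)
Op 5: N0 marks N0=dead -> (dead,v1)
Op 6: gossip N1<->N2 -> N1.N0=(dead,v1) N1.N1=(alive,v0) N1.N2=(alive,v1) | N2.N0=(dead,v1) N2.N1=(alive,v0) N2.N2=(alive,v1)
Op 7: N2 marks N0=dead -> (dead,v2)
Op 8: N2 marks N2=suspect -> (suspect,v2)

Answer: N0=dead,2 N1=alive,0 N2=suspect,2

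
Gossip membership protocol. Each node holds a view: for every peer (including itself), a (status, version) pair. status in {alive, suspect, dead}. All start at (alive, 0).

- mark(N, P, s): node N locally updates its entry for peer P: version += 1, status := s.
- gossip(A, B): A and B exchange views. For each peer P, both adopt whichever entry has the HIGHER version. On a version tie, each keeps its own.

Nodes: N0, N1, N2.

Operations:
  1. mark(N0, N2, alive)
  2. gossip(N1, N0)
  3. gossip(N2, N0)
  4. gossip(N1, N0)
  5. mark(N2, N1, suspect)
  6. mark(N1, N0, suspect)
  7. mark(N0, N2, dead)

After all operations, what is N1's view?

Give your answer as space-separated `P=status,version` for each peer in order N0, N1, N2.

Answer: N0=suspect,1 N1=alive,0 N2=alive,1

Derivation:
Op 1: N0 marks N2=alive -> (alive,v1)
Op 2: gossip N1<->N0 -> N1.N0=(alive,v0) N1.N1=(alive,v0) N1.N2=(alive,v1) | N0.N0=(alive,v0) N0.N1=(alive,v0) N0.N2=(alive,v1)
Op 3: gossip N2<->N0 -> N2.N0=(alive,v0) N2.N1=(alive,v0) N2.N2=(alive,v1) | N0.N0=(alive,v0) N0.N1=(alive,v0) N0.N2=(alive,v1)
Op 4: gossip N1<->N0 -> N1.N0=(alive,v0) N1.N1=(alive,v0) N1.N2=(alive,v1) | N0.N0=(alive,v0) N0.N1=(alive,v0) N0.N2=(alive,v1)
Op 5: N2 marks N1=suspect -> (suspect,v1)
Op 6: N1 marks N0=suspect -> (suspect,v1)
Op 7: N0 marks N2=dead -> (dead,v2)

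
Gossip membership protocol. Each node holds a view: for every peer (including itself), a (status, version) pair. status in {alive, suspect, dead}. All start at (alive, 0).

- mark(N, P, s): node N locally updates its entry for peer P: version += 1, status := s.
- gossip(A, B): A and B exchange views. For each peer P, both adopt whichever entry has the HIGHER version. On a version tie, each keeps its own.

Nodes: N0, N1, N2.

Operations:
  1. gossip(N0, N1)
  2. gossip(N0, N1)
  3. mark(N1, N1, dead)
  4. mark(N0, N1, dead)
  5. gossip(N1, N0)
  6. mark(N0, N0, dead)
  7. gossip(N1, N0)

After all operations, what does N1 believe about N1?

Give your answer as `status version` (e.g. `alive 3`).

Op 1: gossip N0<->N1 -> N0.N0=(alive,v0) N0.N1=(alive,v0) N0.N2=(alive,v0) | N1.N0=(alive,v0) N1.N1=(alive,v0) N1.N2=(alive,v0)
Op 2: gossip N0<->N1 -> N0.N0=(alive,v0) N0.N1=(alive,v0) N0.N2=(alive,v0) | N1.N0=(alive,v0) N1.N1=(alive,v0) N1.N2=(alive,v0)
Op 3: N1 marks N1=dead -> (dead,v1)
Op 4: N0 marks N1=dead -> (dead,v1)
Op 5: gossip N1<->N0 -> N1.N0=(alive,v0) N1.N1=(dead,v1) N1.N2=(alive,v0) | N0.N0=(alive,v0) N0.N1=(dead,v1) N0.N2=(alive,v0)
Op 6: N0 marks N0=dead -> (dead,v1)
Op 7: gossip N1<->N0 -> N1.N0=(dead,v1) N1.N1=(dead,v1) N1.N2=(alive,v0) | N0.N0=(dead,v1) N0.N1=(dead,v1) N0.N2=(alive,v0)

Answer: dead 1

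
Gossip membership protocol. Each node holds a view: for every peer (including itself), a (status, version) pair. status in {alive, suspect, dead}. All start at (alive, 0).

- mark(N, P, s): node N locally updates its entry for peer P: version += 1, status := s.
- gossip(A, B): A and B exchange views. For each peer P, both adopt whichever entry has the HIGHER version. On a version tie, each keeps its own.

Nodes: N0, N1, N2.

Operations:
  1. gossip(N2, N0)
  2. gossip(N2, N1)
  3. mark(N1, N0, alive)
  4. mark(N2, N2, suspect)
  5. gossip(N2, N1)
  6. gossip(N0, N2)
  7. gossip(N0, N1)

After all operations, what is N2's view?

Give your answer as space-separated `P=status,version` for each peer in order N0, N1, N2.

Op 1: gossip N2<->N0 -> N2.N0=(alive,v0) N2.N1=(alive,v0) N2.N2=(alive,v0) | N0.N0=(alive,v0) N0.N1=(alive,v0) N0.N2=(alive,v0)
Op 2: gossip N2<->N1 -> N2.N0=(alive,v0) N2.N1=(alive,v0) N2.N2=(alive,v0) | N1.N0=(alive,v0) N1.N1=(alive,v0) N1.N2=(alive,v0)
Op 3: N1 marks N0=alive -> (alive,v1)
Op 4: N2 marks N2=suspect -> (suspect,v1)
Op 5: gossip N2<->N1 -> N2.N0=(alive,v1) N2.N1=(alive,v0) N2.N2=(suspect,v1) | N1.N0=(alive,v1) N1.N1=(alive,v0) N1.N2=(suspect,v1)
Op 6: gossip N0<->N2 -> N0.N0=(alive,v1) N0.N1=(alive,v0) N0.N2=(suspect,v1) | N2.N0=(alive,v1) N2.N1=(alive,v0) N2.N2=(suspect,v1)
Op 7: gossip N0<->N1 -> N0.N0=(alive,v1) N0.N1=(alive,v0) N0.N2=(suspect,v1) | N1.N0=(alive,v1) N1.N1=(alive,v0) N1.N2=(suspect,v1)

Answer: N0=alive,1 N1=alive,0 N2=suspect,1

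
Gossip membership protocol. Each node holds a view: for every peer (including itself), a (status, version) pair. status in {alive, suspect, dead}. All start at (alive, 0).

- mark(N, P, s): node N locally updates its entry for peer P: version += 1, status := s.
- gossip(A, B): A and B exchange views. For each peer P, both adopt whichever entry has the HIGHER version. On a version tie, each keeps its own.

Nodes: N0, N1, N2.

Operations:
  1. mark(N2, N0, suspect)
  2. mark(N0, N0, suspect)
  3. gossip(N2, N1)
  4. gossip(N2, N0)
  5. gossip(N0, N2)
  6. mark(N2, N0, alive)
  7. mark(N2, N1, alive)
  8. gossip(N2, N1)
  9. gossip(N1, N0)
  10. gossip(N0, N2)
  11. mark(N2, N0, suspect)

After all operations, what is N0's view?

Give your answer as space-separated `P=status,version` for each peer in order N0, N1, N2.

Answer: N0=alive,2 N1=alive,1 N2=alive,0

Derivation:
Op 1: N2 marks N0=suspect -> (suspect,v1)
Op 2: N0 marks N0=suspect -> (suspect,v1)
Op 3: gossip N2<->N1 -> N2.N0=(suspect,v1) N2.N1=(alive,v0) N2.N2=(alive,v0) | N1.N0=(suspect,v1) N1.N1=(alive,v0) N1.N2=(alive,v0)
Op 4: gossip N2<->N0 -> N2.N0=(suspect,v1) N2.N1=(alive,v0) N2.N2=(alive,v0) | N0.N0=(suspect,v1) N0.N1=(alive,v0) N0.N2=(alive,v0)
Op 5: gossip N0<->N2 -> N0.N0=(suspect,v1) N0.N1=(alive,v0) N0.N2=(alive,v0) | N2.N0=(suspect,v1) N2.N1=(alive,v0) N2.N2=(alive,v0)
Op 6: N2 marks N0=alive -> (alive,v2)
Op 7: N2 marks N1=alive -> (alive,v1)
Op 8: gossip N2<->N1 -> N2.N0=(alive,v2) N2.N1=(alive,v1) N2.N2=(alive,v0) | N1.N0=(alive,v2) N1.N1=(alive,v1) N1.N2=(alive,v0)
Op 9: gossip N1<->N0 -> N1.N0=(alive,v2) N1.N1=(alive,v1) N1.N2=(alive,v0) | N0.N0=(alive,v2) N0.N1=(alive,v1) N0.N2=(alive,v0)
Op 10: gossip N0<->N2 -> N0.N0=(alive,v2) N0.N1=(alive,v1) N0.N2=(alive,v0) | N2.N0=(alive,v2) N2.N1=(alive,v1) N2.N2=(alive,v0)
Op 11: N2 marks N0=suspect -> (suspect,v3)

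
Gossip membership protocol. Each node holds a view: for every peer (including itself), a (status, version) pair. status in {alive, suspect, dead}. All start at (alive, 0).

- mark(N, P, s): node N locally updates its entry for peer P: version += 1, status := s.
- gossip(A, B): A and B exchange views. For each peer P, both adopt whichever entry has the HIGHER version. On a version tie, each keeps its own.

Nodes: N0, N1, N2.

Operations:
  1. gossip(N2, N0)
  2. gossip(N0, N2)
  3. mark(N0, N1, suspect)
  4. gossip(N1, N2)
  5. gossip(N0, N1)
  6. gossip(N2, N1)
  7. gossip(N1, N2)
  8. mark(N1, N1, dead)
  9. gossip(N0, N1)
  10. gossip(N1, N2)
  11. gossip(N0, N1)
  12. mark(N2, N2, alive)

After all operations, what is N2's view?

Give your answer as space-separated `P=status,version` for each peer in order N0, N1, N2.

Op 1: gossip N2<->N0 -> N2.N0=(alive,v0) N2.N1=(alive,v0) N2.N2=(alive,v0) | N0.N0=(alive,v0) N0.N1=(alive,v0) N0.N2=(alive,v0)
Op 2: gossip N0<->N2 -> N0.N0=(alive,v0) N0.N1=(alive,v0) N0.N2=(alive,v0) | N2.N0=(alive,v0) N2.N1=(alive,v0) N2.N2=(alive,v0)
Op 3: N0 marks N1=suspect -> (suspect,v1)
Op 4: gossip N1<->N2 -> N1.N0=(alive,v0) N1.N1=(alive,v0) N1.N2=(alive,v0) | N2.N0=(alive,v0) N2.N1=(alive,v0) N2.N2=(alive,v0)
Op 5: gossip N0<->N1 -> N0.N0=(alive,v0) N0.N1=(suspect,v1) N0.N2=(alive,v0) | N1.N0=(alive,v0) N1.N1=(suspect,v1) N1.N2=(alive,v0)
Op 6: gossip N2<->N1 -> N2.N0=(alive,v0) N2.N1=(suspect,v1) N2.N2=(alive,v0) | N1.N0=(alive,v0) N1.N1=(suspect,v1) N1.N2=(alive,v0)
Op 7: gossip N1<->N2 -> N1.N0=(alive,v0) N1.N1=(suspect,v1) N1.N2=(alive,v0) | N2.N0=(alive,v0) N2.N1=(suspect,v1) N2.N2=(alive,v0)
Op 8: N1 marks N1=dead -> (dead,v2)
Op 9: gossip N0<->N1 -> N0.N0=(alive,v0) N0.N1=(dead,v2) N0.N2=(alive,v0) | N1.N0=(alive,v0) N1.N1=(dead,v2) N1.N2=(alive,v0)
Op 10: gossip N1<->N2 -> N1.N0=(alive,v0) N1.N1=(dead,v2) N1.N2=(alive,v0) | N2.N0=(alive,v0) N2.N1=(dead,v2) N2.N2=(alive,v0)
Op 11: gossip N0<->N1 -> N0.N0=(alive,v0) N0.N1=(dead,v2) N0.N2=(alive,v0) | N1.N0=(alive,v0) N1.N1=(dead,v2) N1.N2=(alive,v0)
Op 12: N2 marks N2=alive -> (alive,v1)

Answer: N0=alive,0 N1=dead,2 N2=alive,1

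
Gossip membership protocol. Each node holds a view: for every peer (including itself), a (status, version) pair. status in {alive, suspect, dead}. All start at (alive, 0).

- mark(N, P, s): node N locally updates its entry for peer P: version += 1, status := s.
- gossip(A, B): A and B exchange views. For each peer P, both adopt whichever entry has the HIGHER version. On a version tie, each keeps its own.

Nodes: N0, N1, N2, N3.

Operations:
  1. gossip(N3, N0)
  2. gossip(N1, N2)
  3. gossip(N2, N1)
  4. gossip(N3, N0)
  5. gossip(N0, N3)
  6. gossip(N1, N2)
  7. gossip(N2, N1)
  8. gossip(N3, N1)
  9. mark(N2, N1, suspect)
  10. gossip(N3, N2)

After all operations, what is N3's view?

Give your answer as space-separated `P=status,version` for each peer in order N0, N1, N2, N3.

Op 1: gossip N3<->N0 -> N3.N0=(alive,v0) N3.N1=(alive,v0) N3.N2=(alive,v0) N3.N3=(alive,v0) | N0.N0=(alive,v0) N0.N1=(alive,v0) N0.N2=(alive,v0) N0.N3=(alive,v0)
Op 2: gossip N1<->N2 -> N1.N0=(alive,v0) N1.N1=(alive,v0) N1.N2=(alive,v0) N1.N3=(alive,v0) | N2.N0=(alive,v0) N2.N1=(alive,v0) N2.N2=(alive,v0) N2.N3=(alive,v0)
Op 3: gossip N2<->N1 -> N2.N0=(alive,v0) N2.N1=(alive,v0) N2.N2=(alive,v0) N2.N3=(alive,v0) | N1.N0=(alive,v0) N1.N1=(alive,v0) N1.N2=(alive,v0) N1.N3=(alive,v0)
Op 4: gossip N3<->N0 -> N3.N0=(alive,v0) N3.N1=(alive,v0) N3.N2=(alive,v0) N3.N3=(alive,v0) | N0.N0=(alive,v0) N0.N1=(alive,v0) N0.N2=(alive,v0) N0.N3=(alive,v0)
Op 5: gossip N0<->N3 -> N0.N0=(alive,v0) N0.N1=(alive,v0) N0.N2=(alive,v0) N0.N3=(alive,v0) | N3.N0=(alive,v0) N3.N1=(alive,v0) N3.N2=(alive,v0) N3.N3=(alive,v0)
Op 6: gossip N1<->N2 -> N1.N0=(alive,v0) N1.N1=(alive,v0) N1.N2=(alive,v0) N1.N3=(alive,v0) | N2.N0=(alive,v0) N2.N1=(alive,v0) N2.N2=(alive,v0) N2.N3=(alive,v0)
Op 7: gossip N2<->N1 -> N2.N0=(alive,v0) N2.N1=(alive,v0) N2.N2=(alive,v0) N2.N3=(alive,v0) | N1.N0=(alive,v0) N1.N1=(alive,v0) N1.N2=(alive,v0) N1.N3=(alive,v0)
Op 8: gossip N3<->N1 -> N3.N0=(alive,v0) N3.N1=(alive,v0) N3.N2=(alive,v0) N3.N3=(alive,v0) | N1.N0=(alive,v0) N1.N1=(alive,v0) N1.N2=(alive,v0) N1.N3=(alive,v0)
Op 9: N2 marks N1=suspect -> (suspect,v1)
Op 10: gossip N3<->N2 -> N3.N0=(alive,v0) N3.N1=(suspect,v1) N3.N2=(alive,v0) N3.N3=(alive,v0) | N2.N0=(alive,v0) N2.N1=(suspect,v1) N2.N2=(alive,v0) N2.N3=(alive,v0)

Answer: N0=alive,0 N1=suspect,1 N2=alive,0 N3=alive,0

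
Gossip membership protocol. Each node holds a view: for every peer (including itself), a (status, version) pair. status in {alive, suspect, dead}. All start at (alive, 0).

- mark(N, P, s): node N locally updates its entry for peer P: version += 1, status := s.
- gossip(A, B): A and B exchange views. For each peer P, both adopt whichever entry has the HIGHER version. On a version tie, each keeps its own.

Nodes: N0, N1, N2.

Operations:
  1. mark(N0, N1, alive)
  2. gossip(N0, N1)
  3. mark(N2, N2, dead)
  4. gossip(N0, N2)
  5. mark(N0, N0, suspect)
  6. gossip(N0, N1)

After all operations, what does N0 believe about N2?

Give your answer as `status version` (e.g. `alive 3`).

Answer: dead 1

Derivation:
Op 1: N0 marks N1=alive -> (alive,v1)
Op 2: gossip N0<->N1 -> N0.N0=(alive,v0) N0.N1=(alive,v1) N0.N2=(alive,v0) | N1.N0=(alive,v0) N1.N1=(alive,v1) N1.N2=(alive,v0)
Op 3: N2 marks N2=dead -> (dead,v1)
Op 4: gossip N0<->N2 -> N0.N0=(alive,v0) N0.N1=(alive,v1) N0.N2=(dead,v1) | N2.N0=(alive,v0) N2.N1=(alive,v1) N2.N2=(dead,v1)
Op 5: N0 marks N0=suspect -> (suspect,v1)
Op 6: gossip N0<->N1 -> N0.N0=(suspect,v1) N0.N1=(alive,v1) N0.N2=(dead,v1) | N1.N0=(suspect,v1) N1.N1=(alive,v1) N1.N2=(dead,v1)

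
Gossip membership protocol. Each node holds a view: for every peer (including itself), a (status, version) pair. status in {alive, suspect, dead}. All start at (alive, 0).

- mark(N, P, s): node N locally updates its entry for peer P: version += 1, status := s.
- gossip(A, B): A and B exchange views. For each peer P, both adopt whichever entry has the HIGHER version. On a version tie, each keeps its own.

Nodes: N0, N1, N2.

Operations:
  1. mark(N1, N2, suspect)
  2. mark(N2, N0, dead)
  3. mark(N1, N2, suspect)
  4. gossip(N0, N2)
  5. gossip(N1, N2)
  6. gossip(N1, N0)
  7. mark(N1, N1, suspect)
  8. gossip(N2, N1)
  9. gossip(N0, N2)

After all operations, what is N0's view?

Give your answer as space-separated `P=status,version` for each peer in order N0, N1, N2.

Answer: N0=dead,1 N1=suspect,1 N2=suspect,2

Derivation:
Op 1: N1 marks N2=suspect -> (suspect,v1)
Op 2: N2 marks N0=dead -> (dead,v1)
Op 3: N1 marks N2=suspect -> (suspect,v2)
Op 4: gossip N0<->N2 -> N0.N0=(dead,v1) N0.N1=(alive,v0) N0.N2=(alive,v0) | N2.N0=(dead,v1) N2.N1=(alive,v0) N2.N2=(alive,v0)
Op 5: gossip N1<->N2 -> N1.N0=(dead,v1) N1.N1=(alive,v0) N1.N2=(suspect,v2) | N2.N0=(dead,v1) N2.N1=(alive,v0) N2.N2=(suspect,v2)
Op 6: gossip N1<->N0 -> N1.N0=(dead,v1) N1.N1=(alive,v0) N1.N2=(suspect,v2) | N0.N0=(dead,v1) N0.N1=(alive,v0) N0.N2=(suspect,v2)
Op 7: N1 marks N1=suspect -> (suspect,v1)
Op 8: gossip N2<->N1 -> N2.N0=(dead,v1) N2.N1=(suspect,v1) N2.N2=(suspect,v2) | N1.N0=(dead,v1) N1.N1=(suspect,v1) N1.N2=(suspect,v2)
Op 9: gossip N0<->N2 -> N0.N0=(dead,v1) N0.N1=(suspect,v1) N0.N2=(suspect,v2) | N2.N0=(dead,v1) N2.N1=(suspect,v1) N2.N2=(suspect,v2)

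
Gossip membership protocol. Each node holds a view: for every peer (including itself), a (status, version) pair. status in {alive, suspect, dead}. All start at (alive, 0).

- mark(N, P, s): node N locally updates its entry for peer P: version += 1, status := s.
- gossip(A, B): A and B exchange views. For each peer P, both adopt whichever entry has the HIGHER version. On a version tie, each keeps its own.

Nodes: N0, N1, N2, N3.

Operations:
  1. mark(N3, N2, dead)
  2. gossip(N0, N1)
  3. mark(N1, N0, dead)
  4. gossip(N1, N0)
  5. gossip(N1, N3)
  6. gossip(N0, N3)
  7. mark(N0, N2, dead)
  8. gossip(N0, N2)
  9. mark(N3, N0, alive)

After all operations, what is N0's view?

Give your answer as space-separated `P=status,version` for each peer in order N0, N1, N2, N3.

Answer: N0=dead,1 N1=alive,0 N2=dead,2 N3=alive,0

Derivation:
Op 1: N3 marks N2=dead -> (dead,v1)
Op 2: gossip N0<->N1 -> N0.N0=(alive,v0) N0.N1=(alive,v0) N0.N2=(alive,v0) N0.N3=(alive,v0) | N1.N0=(alive,v0) N1.N1=(alive,v0) N1.N2=(alive,v0) N1.N3=(alive,v0)
Op 3: N1 marks N0=dead -> (dead,v1)
Op 4: gossip N1<->N0 -> N1.N0=(dead,v1) N1.N1=(alive,v0) N1.N2=(alive,v0) N1.N3=(alive,v0) | N0.N0=(dead,v1) N0.N1=(alive,v0) N0.N2=(alive,v0) N0.N3=(alive,v0)
Op 5: gossip N1<->N3 -> N1.N0=(dead,v1) N1.N1=(alive,v0) N1.N2=(dead,v1) N1.N3=(alive,v0) | N3.N0=(dead,v1) N3.N1=(alive,v0) N3.N2=(dead,v1) N3.N3=(alive,v0)
Op 6: gossip N0<->N3 -> N0.N0=(dead,v1) N0.N1=(alive,v0) N0.N2=(dead,v1) N0.N3=(alive,v0) | N3.N0=(dead,v1) N3.N1=(alive,v0) N3.N2=(dead,v1) N3.N3=(alive,v0)
Op 7: N0 marks N2=dead -> (dead,v2)
Op 8: gossip N0<->N2 -> N0.N0=(dead,v1) N0.N1=(alive,v0) N0.N2=(dead,v2) N0.N3=(alive,v0) | N2.N0=(dead,v1) N2.N1=(alive,v0) N2.N2=(dead,v2) N2.N3=(alive,v0)
Op 9: N3 marks N0=alive -> (alive,v2)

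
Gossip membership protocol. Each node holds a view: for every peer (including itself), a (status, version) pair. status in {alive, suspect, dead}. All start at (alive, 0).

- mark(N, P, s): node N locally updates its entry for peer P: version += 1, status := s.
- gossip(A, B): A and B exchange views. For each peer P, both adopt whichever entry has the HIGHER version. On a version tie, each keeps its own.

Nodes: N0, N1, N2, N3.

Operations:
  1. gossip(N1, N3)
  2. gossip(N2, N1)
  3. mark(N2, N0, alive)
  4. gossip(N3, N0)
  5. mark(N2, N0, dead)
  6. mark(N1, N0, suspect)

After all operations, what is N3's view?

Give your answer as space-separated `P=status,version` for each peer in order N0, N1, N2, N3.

Op 1: gossip N1<->N3 -> N1.N0=(alive,v0) N1.N1=(alive,v0) N1.N2=(alive,v0) N1.N3=(alive,v0) | N3.N0=(alive,v0) N3.N1=(alive,v0) N3.N2=(alive,v0) N3.N3=(alive,v0)
Op 2: gossip N2<->N1 -> N2.N0=(alive,v0) N2.N1=(alive,v0) N2.N2=(alive,v0) N2.N3=(alive,v0) | N1.N0=(alive,v0) N1.N1=(alive,v0) N1.N2=(alive,v0) N1.N3=(alive,v0)
Op 3: N2 marks N0=alive -> (alive,v1)
Op 4: gossip N3<->N0 -> N3.N0=(alive,v0) N3.N1=(alive,v0) N3.N2=(alive,v0) N3.N3=(alive,v0) | N0.N0=(alive,v0) N0.N1=(alive,v0) N0.N2=(alive,v0) N0.N3=(alive,v0)
Op 5: N2 marks N0=dead -> (dead,v2)
Op 6: N1 marks N0=suspect -> (suspect,v1)

Answer: N0=alive,0 N1=alive,0 N2=alive,0 N3=alive,0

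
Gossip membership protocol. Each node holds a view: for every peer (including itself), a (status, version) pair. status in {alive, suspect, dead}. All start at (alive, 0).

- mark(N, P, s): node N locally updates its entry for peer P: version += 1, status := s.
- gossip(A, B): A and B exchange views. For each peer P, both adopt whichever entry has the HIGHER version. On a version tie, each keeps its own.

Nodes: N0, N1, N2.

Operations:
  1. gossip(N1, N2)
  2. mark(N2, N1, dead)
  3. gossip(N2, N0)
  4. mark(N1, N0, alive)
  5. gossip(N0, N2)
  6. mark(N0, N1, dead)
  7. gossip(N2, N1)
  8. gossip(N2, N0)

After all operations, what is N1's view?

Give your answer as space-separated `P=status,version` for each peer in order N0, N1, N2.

Op 1: gossip N1<->N2 -> N1.N0=(alive,v0) N1.N1=(alive,v0) N1.N2=(alive,v0) | N2.N0=(alive,v0) N2.N1=(alive,v0) N2.N2=(alive,v0)
Op 2: N2 marks N1=dead -> (dead,v1)
Op 3: gossip N2<->N0 -> N2.N0=(alive,v0) N2.N1=(dead,v1) N2.N2=(alive,v0) | N0.N0=(alive,v0) N0.N1=(dead,v1) N0.N2=(alive,v0)
Op 4: N1 marks N0=alive -> (alive,v1)
Op 5: gossip N0<->N2 -> N0.N0=(alive,v0) N0.N1=(dead,v1) N0.N2=(alive,v0) | N2.N0=(alive,v0) N2.N1=(dead,v1) N2.N2=(alive,v0)
Op 6: N0 marks N1=dead -> (dead,v2)
Op 7: gossip N2<->N1 -> N2.N0=(alive,v1) N2.N1=(dead,v1) N2.N2=(alive,v0) | N1.N0=(alive,v1) N1.N1=(dead,v1) N1.N2=(alive,v0)
Op 8: gossip N2<->N0 -> N2.N0=(alive,v1) N2.N1=(dead,v2) N2.N2=(alive,v0) | N0.N0=(alive,v1) N0.N1=(dead,v2) N0.N2=(alive,v0)

Answer: N0=alive,1 N1=dead,1 N2=alive,0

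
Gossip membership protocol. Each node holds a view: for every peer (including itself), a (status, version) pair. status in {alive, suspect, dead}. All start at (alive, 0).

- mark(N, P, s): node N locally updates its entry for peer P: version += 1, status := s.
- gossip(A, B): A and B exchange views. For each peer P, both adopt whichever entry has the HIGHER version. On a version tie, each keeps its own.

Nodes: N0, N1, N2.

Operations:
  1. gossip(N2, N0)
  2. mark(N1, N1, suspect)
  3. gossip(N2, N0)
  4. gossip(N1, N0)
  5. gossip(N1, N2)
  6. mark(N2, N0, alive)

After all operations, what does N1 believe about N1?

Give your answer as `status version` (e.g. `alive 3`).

Op 1: gossip N2<->N0 -> N2.N0=(alive,v0) N2.N1=(alive,v0) N2.N2=(alive,v0) | N0.N0=(alive,v0) N0.N1=(alive,v0) N0.N2=(alive,v0)
Op 2: N1 marks N1=suspect -> (suspect,v1)
Op 3: gossip N2<->N0 -> N2.N0=(alive,v0) N2.N1=(alive,v0) N2.N2=(alive,v0) | N0.N0=(alive,v0) N0.N1=(alive,v0) N0.N2=(alive,v0)
Op 4: gossip N1<->N0 -> N1.N0=(alive,v0) N1.N1=(suspect,v1) N1.N2=(alive,v0) | N0.N0=(alive,v0) N0.N1=(suspect,v1) N0.N2=(alive,v0)
Op 5: gossip N1<->N2 -> N1.N0=(alive,v0) N1.N1=(suspect,v1) N1.N2=(alive,v0) | N2.N0=(alive,v0) N2.N1=(suspect,v1) N2.N2=(alive,v0)
Op 6: N2 marks N0=alive -> (alive,v1)

Answer: suspect 1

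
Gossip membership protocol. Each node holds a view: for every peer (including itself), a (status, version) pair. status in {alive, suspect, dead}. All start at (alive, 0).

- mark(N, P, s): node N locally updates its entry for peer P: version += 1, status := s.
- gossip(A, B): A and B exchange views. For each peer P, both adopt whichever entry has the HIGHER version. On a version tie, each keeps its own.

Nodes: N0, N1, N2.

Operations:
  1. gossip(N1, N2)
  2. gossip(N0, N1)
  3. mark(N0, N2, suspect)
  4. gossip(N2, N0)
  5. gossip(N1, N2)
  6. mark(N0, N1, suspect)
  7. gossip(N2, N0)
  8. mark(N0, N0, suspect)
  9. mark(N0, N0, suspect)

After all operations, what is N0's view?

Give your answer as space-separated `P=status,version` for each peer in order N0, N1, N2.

Op 1: gossip N1<->N2 -> N1.N0=(alive,v0) N1.N1=(alive,v0) N1.N2=(alive,v0) | N2.N0=(alive,v0) N2.N1=(alive,v0) N2.N2=(alive,v0)
Op 2: gossip N0<->N1 -> N0.N0=(alive,v0) N0.N1=(alive,v0) N0.N2=(alive,v0) | N1.N0=(alive,v0) N1.N1=(alive,v0) N1.N2=(alive,v0)
Op 3: N0 marks N2=suspect -> (suspect,v1)
Op 4: gossip N2<->N0 -> N2.N0=(alive,v0) N2.N1=(alive,v0) N2.N2=(suspect,v1) | N0.N0=(alive,v0) N0.N1=(alive,v0) N0.N2=(suspect,v1)
Op 5: gossip N1<->N2 -> N1.N0=(alive,v0) N1.N1=(alive,v0) N1.N2=(suspect,v1) | N2.N0=(alive,v0) N2.N1=(alive,v0) N2.N2=(suspect,v1)
Op 6: N0 marks N1=suspect -> (suspect,v1)
Op 7: gossip N2<->N0 -> N2.N0=(alive,v0) N2.N1=(suspect,v1) N2.N2=(suspect,v1) | N0.N0=(alive,v0) N0.N1=(suspect,v1) N0.N2=(suspect,v1)
Op 8: N0 marks N0=suspect -> (suspect,v1)
Op 9: N0 marks N0=suspect -> (suspect,v2)

Answer: N0=suspect,2 N1=suspect,1 N2=suspect,1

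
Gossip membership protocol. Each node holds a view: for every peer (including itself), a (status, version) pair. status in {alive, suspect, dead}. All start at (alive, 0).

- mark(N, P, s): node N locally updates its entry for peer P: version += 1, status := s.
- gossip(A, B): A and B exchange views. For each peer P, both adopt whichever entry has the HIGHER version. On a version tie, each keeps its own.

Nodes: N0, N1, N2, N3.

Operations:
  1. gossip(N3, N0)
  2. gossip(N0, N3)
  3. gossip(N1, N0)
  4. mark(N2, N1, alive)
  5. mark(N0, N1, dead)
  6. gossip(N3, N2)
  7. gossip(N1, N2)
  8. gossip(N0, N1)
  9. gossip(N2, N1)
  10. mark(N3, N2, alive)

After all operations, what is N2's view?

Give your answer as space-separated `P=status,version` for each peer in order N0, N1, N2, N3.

Answer: N0=alive,0 N1=alive,1 N2=alive,0 N3=alive,0

Derivation:
Op 1: gossip N3<->N0 -> N3.N0=(alive,v0) N3.N1=(alive,v0) N3.N2=(alive,v0) N3.N3=(alive,v0) | N0.N0=(alive,v0) N0.N1=(alive,v0) N0.N2=(alive,v0) N0.N3=(alive,v0)
Op 2: gossip N0<->N3 -> N0.N0=(alive,v0) N0.N1=(alive,v0) N0.N2=(alive,v0) N0.N3=(alive,v0) | N3.N0=(alive,v0) N3.N1=(alive,v0) N3.N2=(alive,v0) N3.N3=(alive,v0)
Op 3: gossip N1<->N0 -> N1.N0=(alive,v0) N1.N1=(alive,v0) N1.N2=(alive,v0) N1.N3=(alive,v0) | N0.N0=(alive,v0) N0.N1=(alive,v0) N0.N2=(alive,v0) N0.N3=(alive,v0)
Op 4: N2 marks N1=alive -> (alive,v1)
Op 5: N0 marks N1=dead -> (dead,v1)
Op 6: gossip N3<->N2 -> N3.N0=(alive,v0) N3.N1=(alive,v1) N3.N2=(alive,v0) N3.N3=(alive,v0) | N2.N0=(alive,v0) N2.N1=(alive,v1) N2.N2=(alive,v0) N2.N3=(alive,v0)
Op 7: gossip N1<->N2 -> N1.N0=(alive,v0) N1.N1=(alive,v1) N1.N2=(alive,v0) N1.N3=(alive,v0) | N2.N0=(alive,v0) N2.N1=(alive,v1) N2.N2=(alive,v0) N2.N3=(alive,v0)
Op 8: gossip N0<->N1 -> N0.N0=(alive,v0) N0.N1=(dead,v1) N0.N2=(alive,v0) N0.N3=(alive,v0) | N1.N0=(alive,v0) N1.N1=(alive,v1) N1.N2=(alive,v0) N1.N3=(alive,v0)
Op 9: gossip N2<->N1 -> N2.N0=(alive,v0) N2.N1=(alive,v1) N2.N2=(alive,v0) N2.N3=(alive,v0) | N1.N0=(alive,v0) N1.N1=(alive,v1) N1.N2=(alive,v0) N1.N3=(alive,v0)
Op 10: N3 marks N2=alive -> (alive,v1)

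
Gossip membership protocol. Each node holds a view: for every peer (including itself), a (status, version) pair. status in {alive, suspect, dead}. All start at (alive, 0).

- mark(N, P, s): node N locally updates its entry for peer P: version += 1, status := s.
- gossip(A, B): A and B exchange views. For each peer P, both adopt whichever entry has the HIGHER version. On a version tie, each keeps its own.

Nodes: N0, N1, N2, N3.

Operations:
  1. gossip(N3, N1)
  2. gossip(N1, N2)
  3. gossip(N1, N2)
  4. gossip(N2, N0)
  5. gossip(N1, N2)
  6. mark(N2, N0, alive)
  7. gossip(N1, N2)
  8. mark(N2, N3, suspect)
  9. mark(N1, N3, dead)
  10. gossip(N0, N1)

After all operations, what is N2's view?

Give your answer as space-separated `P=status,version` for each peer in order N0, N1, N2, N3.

Answer: N0=alive,1 N1=alive,0 N2=alive,0 N3=suspect,1

Derivation:
Op 1: gossip N3<->N1 -> N3.N0=(alive,v0) N3.N1=(alive,v0) N3.N2=(alive,v0) N3.N3=(alive,v0) | N1.N0=(alive,v0) N1.N1=(alive,v0) N1.N2=(alive,v0) N1.N3=(alive,v0)
Op 2: gossip N1<->N2 -> N1.N0=(alive,v0) N1.N1=(alive,v0) N1.N2=(alive,v0) N1.N3=(alive,v0) | N2.N0=(alive,v0) N2.N1=(alive,v0) N2.N2=(alive,v0) N2.N3=(alive,v0)
Op 3: gossip N1<->N2 -> N1.N0=(alive,v0) N1.N1=(alive,v0) N1.N2=(alive,v0) N1.N3=(alive,v0) | N2.N0=(alive,v0) N2.N1=(alive,v0) N2.N2=(alive,v0) N2.N3=(alive,v0)
Op 4: gossip N2<->N0 -> N2.N0=(alive,v0) N2.N1=(alive,v0) N2.N2=(alive,v0) N2.N3=(alive,v0) | N0.N0=(alive,v0) N0.N1=(alive,v0) N0.N2=(alive,v0) N0.N3=(alive,v0)
Op 5: gossip N1<->N2 -> N1.N0=(alive,v0) N1.N1=(alive,v0) N1.N2=(alive,v0) N1.N3=(alive,v0) | N2.N0=(alive,v0) N2.N1=(alive,v0) N2.N2=(alive,v0) N2.N3=(alive,v0)
Op 6: N2 marks N0=alive -> (alive,v1)
Op 7: gossip N1<->N2 -> N1.N0=(alive,v1) N1.N1=(alive,v0) N1.N2=(alive,v0) N1.N3=(alive,v0) | N2.N0=(alive,v1) N2.N1=(alive,v0) N2.N2=(alive,v0) N2.N3=(alive,v0)
Op 8: N2 marks N3=suspect -> (suspect,v1)
Op 9: N1 marks N3=dead -> (dead,v1)
Op 10: gossip N0<->N1 -> N0.N0=(alive,v1) N0.N1=(alive,v0) N0.N2=(alive,v0) N0.N3=(dead,v1) | N1.N0=(alive,v1) N1.N1=(alive,v0) N1.N2=(alive,v0) N1.N3=(dead,v1)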